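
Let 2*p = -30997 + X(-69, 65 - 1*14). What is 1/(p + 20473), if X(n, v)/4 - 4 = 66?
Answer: 2/10229 ≈ 0.00019552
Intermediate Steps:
X(n, v) = 280 (X(n, v) = 16 + 4*66 = 16 + 264 = 280)
p = -30717/2 (p = (-30997 + 280)/2 = (½)*(-30717) = -30717/2 ≈ -15359.)
1/(p + 20473) = 1/(-30717/2 + 20473) = 1/(10229/2) = 2/10229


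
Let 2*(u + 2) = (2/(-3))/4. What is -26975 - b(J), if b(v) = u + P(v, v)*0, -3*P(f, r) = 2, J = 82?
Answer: -323675/12 ≈ -26973.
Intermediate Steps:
P(f, r) = -2/3 (P(f, r) = -1/3*2 = -2/3)
u = -25/12 (u = -2 + ((2/(-3))/4)/2 = -2 + ((2*(-1/3))*(1/4))/2 = -2 + (-2/3*1/4)/2 = -2 + (1/2)*(-1/6) = -2 - 1/12 = -25/12 ≈ -2.0833)
b(v) = -25/12 (b(v) = -25/12 - 2/3*0 = -25/12 + 0 = -25/12)
-26975 - b(J) = -26975 - 1*(-25/12) = -26975 + 25/12 = -323675/12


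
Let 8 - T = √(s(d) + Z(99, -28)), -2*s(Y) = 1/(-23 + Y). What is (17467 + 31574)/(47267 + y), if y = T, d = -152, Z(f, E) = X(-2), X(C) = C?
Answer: 811444646250/782223969449 + 245205*I*√9786/782223969449 ≈ 1.0374 + 3.101e-5*I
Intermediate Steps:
Z(f, E) = -2
s(Y) = -1/(2*(-23 + Y))
T = 8 - I*√9786/70 (T = 8 - √(-1/(-46 + 2*(-152)) - 2) = 8 - √(-1/(-46 - 304) - 2) = 8 - √(-1/(-350) - 2) = 8 - √(-1*(-1/350) - 2) = 8 - √(1/350 - 2) = 8 - √(-699/350) = 8 - I*√9786/70 ≈ 8.0 - 1.4132*I)
y = 8 - I*√9786/70 ≈ 8.0 - 1.4132*I
(17467 + 31574)/(47267 + y) = (17467 + 31574)/(47267 + (8 - I*√9786/70)) = 49041/(47275 - I*√9786/70)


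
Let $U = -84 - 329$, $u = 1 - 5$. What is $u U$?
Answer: $1652$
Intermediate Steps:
$u = -4$ ($u = 1 - 5 = -4$)
$U = -413$
$u U = \left(-4\right) \left(-413\right) = 1652$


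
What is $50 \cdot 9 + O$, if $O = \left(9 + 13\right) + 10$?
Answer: $482$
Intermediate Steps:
$O = 32$ ($O = 22 + 10 = 32$)
$50 \cdot 9 + O = 50 \cdot 9 + 32 = 450 + 32 = 482$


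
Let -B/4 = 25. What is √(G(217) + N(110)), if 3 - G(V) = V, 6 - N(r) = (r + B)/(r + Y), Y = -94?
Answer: I*√3338/4 ≈ 14.444*I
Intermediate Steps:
B = -100 (B = -4*25 = -100)
N(r) = 6 - (-100 + r)/(-94 + r) (N(r) = 6 - (r - 100)/(r - 94) = 6 - (-100 + r)/(-94 + r))
G(V) = 3 - V
√(G(217) + N(110)) = √((3 - 1*217) + (-464 + 5*110)/(-94 + 110)) = √((3 - 217) + (-464 + 550)/16) = √(-214 + (1/16)*86) = √(-214 + 43/8) = √(-1669/8) = I*√3338/4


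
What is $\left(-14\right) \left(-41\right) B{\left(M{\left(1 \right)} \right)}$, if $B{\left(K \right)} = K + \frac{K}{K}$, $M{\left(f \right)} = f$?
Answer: $1148$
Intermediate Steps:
$B{\left(K \right)} = 1 + K$ ($B{\left(K \right)} = K + 1 = 1 + K$)
$\left(-14\right) \left(-41\right) B{\left(M{\left(1 \right)} \right)} = \left(-14\right) \left(-41\right) \left(1 + 1\right) = 574 \cdot 2 = 1148$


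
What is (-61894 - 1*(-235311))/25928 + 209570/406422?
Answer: 37957107467/5268854808 ≈ 7.2041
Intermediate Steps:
(-61894 - 1*(-235311))/25928 + 209570/406422 = (-61894 + 235311)*(1/25928) + 209570*(1/406422) = 173417*(1/25928) + 104785/203211 = 173417/25928 + 104785/203211 = 37957107467/5268854808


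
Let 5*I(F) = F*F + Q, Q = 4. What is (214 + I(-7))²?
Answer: 1261129/25 ≈ 50445.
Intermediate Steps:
I(F) = ⅘ + F²/5 (I(F) = (F*F + 4)/5 = (F² + 4)/5 = (4 + F²)/5 = ⅘ + F²/5)
(214 + I(-7))² = (214 + (⅘ + (⅕)*(-7)²))² = (214 + (⅘ + (⅕)*49))² = (214 + (⅘ + 49/5))² = (214 + 53/5)² = (1123/5)² = 1261129/25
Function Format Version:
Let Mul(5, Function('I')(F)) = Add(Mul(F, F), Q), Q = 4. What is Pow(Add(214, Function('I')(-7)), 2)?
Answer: Rational(1261129, 25) ≈ 50445.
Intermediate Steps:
Function('I')(F) = Add(Rational(4, 5), Mul(Rational(1, 5), Pow(F, 2))) (Function('I')(F) = Mul(Rational(1, 5), Add(Mul(F, F), 4)) = Mul(Rational(1, 5), Add(Pow(F, 2), 4)) = Mul(Rational(1, 5), Add(4, Pow(F, 2))) = Add(Rational(4, 5), Mul(Rational(1, 5), Pow(F, 2))))
Pow(Add(214, Function('I')(-7)), 2) = Pow(Add(214, Add(Rational(4, 5), Mul(Rational(1, 5), Pow(-7, 2)))), 2) = Pow(Add(214, Add(Rational(4, 5), Mul(Rational(1, 5), 49))), 2) = Pow(Add(214, Add(Rational(4, 5), Rational(49, 5))), 2) = Pow(Add(214, Rational(53, 5)), 2) = Pow(Rational(1123, 5), 2) = Rational(1261129, 25)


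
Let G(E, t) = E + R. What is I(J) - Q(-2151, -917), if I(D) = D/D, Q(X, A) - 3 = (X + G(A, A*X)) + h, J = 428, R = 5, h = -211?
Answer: 3272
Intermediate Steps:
G(E, t) = 5 + E (G(E, t) = E + 5 = 5 + E)
Q(X, A) = -203 + A + X (Q(X, A) = 3 + ((X + (5 + A)) - 211) = 3 + ((5 + A + X) - 211) = 3 + (-206 + A + X) = -203 + A + X)
I(D) = 1
I(J) - Q(-2151, -917) = 1 - (-203 - 917 - 2151) = 1 - 1*(-3271) = 1 + 3271 = 3272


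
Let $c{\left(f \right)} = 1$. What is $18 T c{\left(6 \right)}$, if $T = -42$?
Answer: $-756$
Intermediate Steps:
$18 T c{\left(6 \right)} = 18 \left(-42\right) 1 = \left(-756\right) 1 = -756$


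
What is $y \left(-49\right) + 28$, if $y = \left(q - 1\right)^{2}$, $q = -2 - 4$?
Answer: $-2373$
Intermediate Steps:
$q = -6$ ($q = -2 - 4 = -6$)
$y = 49$ ($y = \left(-6 - 1\right)^{2} = \left(-7\right)^{2} = 49$)
$y \left(-49\right) + 28 = 49 \left(-49\right) + 28 = -2401 + 28 = -2373$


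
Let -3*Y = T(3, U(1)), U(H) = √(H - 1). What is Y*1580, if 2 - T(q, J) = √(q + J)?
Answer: -3160/3 + 1580*√3/3 ≈ -141.12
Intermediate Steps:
U(H) = √(-1 + H)
T(q, J) = 2 - √(J + q) (T(q, J) = 2 - √(q + J) = 2 - √(J + q))
Y = -⅔ + √3/3 (Y = -(2 - √(√(-1 + 1) + 3))/3 = -(2 - √(√0 + 3))/3 = -(2 - √(0 + 3))/3 = -(2 - √3)/3 = -⅔ + √3/3 ≈ -0.089316)
Y*1580 = (-⅔ + √3/3)*1580 = -3160/3 + 1580*√3/3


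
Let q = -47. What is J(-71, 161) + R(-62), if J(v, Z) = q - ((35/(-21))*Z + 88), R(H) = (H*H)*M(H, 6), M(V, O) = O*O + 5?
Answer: 473212/3 ≈ 1.5774e+5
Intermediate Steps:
M(V, O) = 5 + O² (M(V, O) = O² + 5 = 5 + O²)
R(H) = 41*H² (R(H) = (H*H)*(5 + 6²) = H²*(5 + 36) = H²*41 = 41*H²)
J(v, Z) = -135 + 5*Z/3 (J(v, Z) = -47 - ((35/(-21))*Z + 88) = -47 - ((35*(-1/21))*Z + 88) = -47 - (-5*Z/3 + 88) = -47 - (88 - 5*Z/3) = -47 + (-88 + 5*Z/3) = -135 + 5*Z/3)
J(-71, 161) + R(-62) = (-135 + (5/3)*161) + 41*(-62)² = (-135 + 805/3) + 41*3844 = 400/3 + 157604 = 473212/3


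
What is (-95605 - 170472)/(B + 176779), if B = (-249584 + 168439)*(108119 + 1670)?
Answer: 38011/1272664518 ≈ 2.9867e-5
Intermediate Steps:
B = -8908828405 (B = -81145*109789 = -8908828405)
(-95605 - 170472)/(B + 176779) = (-95605 - 170472)/(-8908828405 + 176779) = -266077/(-8908651626) = -266077*(-1/8908651626) = 38011/1272664518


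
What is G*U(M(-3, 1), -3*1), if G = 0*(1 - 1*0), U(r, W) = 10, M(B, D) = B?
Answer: 0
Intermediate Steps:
G = 0 (G = 0*(1 + 0) = 0*1 = 0)
G*U(M(-3, 1), -3*1) = 0*10 = 0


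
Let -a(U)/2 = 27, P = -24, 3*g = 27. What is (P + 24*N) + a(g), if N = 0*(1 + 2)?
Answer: -78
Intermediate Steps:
g = 9 (g = (⅓)*27 = 9)
a(U) = -54 (a(U) = -2*27 = -54)
N = 0 (N = 0*3 = 0)
(P + 24*N) + a(g) = (-24 + 24*0) - 54 = (-24 + 0) - 54 = -24 - 54 = -78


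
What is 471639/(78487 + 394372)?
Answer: 471639/472859 ≈ 0.99742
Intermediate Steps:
471639/(78487 + 394372) = 471639/472859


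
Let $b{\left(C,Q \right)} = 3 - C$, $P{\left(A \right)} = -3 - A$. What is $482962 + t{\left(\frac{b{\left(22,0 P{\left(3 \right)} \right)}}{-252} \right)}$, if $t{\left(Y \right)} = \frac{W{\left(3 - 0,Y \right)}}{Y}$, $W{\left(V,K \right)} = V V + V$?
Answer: $\frac{9179302}{19} \approx 4.8312 \cdot 10^{5}$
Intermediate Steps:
$W{\left(V,K \right)} = V + V^{2}$ ($W{\left(V,K \right)} = V^{2} + V = V + V^{2}$)
$t{\left(Y \right)} = \frac{12}{Y}$ ($t{\left(Y \right)} = \frac{\left(3 - 0\right) \left(1 + \left(3 - 0\right)\right)}{Y} = \frac{\left(3 + 0\right) \left(1 + \left(3 + 0\right)\right)}{Y} = \frac{3 \left(1 + 3\right)}{Y} = \frac{3 \cdot 4}{Y} = \frac{12}{Y}$)
$482962 + t{\left(\frac{b{\left(22,0 P{\left(3 \right)} \right)}}{-252} \right)} = 482962 + \frac{12}{\left(3 - 22\right) \frac{1}{-252}} = 482962 + \frac{12}{\left(3 - 22\right) \left(- \frac{1}{252}\right)} = 482962 + \frac{12}{\left(-19\right) \left(- \frac{1}{252}\right)} = 482962 + \frac{12}{\frac{19}{252}} = 482962 + 12 \cdot \frac{252}{19} = 482962 + \frac{3024}{19} = \frac{9179302}{19}$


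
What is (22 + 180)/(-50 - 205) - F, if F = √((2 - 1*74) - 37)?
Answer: -202/255 - I*√109 ≈ -0.79216 - 10.44*I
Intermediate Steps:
F = I*√109 (F = √((2 - 74) - 37) = √(-72 - 37) = √(-109) = I*√109 ≈ 10.44*I)
(22 + 180)/(-50 - 205) - F = (22 + 180)/(-50 - 205) - I*√109 = 202/(-255) - I*√109 = 202*(-1/255) - I*√109 = -202/255 - I*√109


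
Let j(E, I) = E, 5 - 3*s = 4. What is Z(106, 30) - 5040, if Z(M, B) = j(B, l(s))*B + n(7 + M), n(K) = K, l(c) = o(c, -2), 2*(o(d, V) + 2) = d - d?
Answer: -4027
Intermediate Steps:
s = ⅓ (s = 5/3 - ⅓*4 = 5/3 - 4/3 = ⅓ ≈ 0.33333)
o(d, V) = -2 (o(d, V) = -2 + (d - d)/2 = -2 + (½)*0 = -2 + 0 = -2)
l(c) = -2
Z(M, B) = 7 + M + B² (Z(M, B) = B*B + (7 + M) = B² + (7 + M) = 7 + M + B²)
Z(106, 30) - 5040 = (7 + 106 + 30²) - 5040 = (7 + 106 + 900) - 5040 = 1013 - 5040 = -4027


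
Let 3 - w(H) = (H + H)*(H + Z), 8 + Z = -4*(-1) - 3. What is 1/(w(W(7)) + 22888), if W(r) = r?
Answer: 1/22891 ≈ 4.3685e-5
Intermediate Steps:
Z = -7 (Z = -8 + (-4*(-1) - 3) = -8 + (4 - 3) = -8 + 1 = -7)
w(H) = 3 - 2*H*(-7 + H) (w(H) = 3 - (H + H)*(H - 7) = 3 - 2*H*(-7 + H))
1/(w(W(7)) + 22888) = 1/((3 - 2*7² + 14*7) + 22888) = 1/((3 - 2*49 + 98) + 22888) = 1/((3 - 98 + 98) + 22888) = 1/(3 + 22888) = 1/22891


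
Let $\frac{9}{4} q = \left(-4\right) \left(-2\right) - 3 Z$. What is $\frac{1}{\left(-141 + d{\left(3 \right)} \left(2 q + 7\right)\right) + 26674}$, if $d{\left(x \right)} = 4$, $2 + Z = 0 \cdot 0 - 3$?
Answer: $\frac{9}{239785} \approx 3.7534 \cdot 10^{-5}$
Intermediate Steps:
$Z = -5$ ($Z = -2 + \left(0 \cdot 0 - 3\right) = -2 + \left(0 - 3\right) = -2 - 3 = -5$)
$q = \frac{92}{9}$ ($q = \frac{4 \left(\left(-4\right) \left(-2\right) - -15\right)}{9} = \frac{4 \left(8 + 15\right)}{9} = \frac{4}{9} \cdot 23 = \frac{92}{9} \approx 10.222$)
$\frac{1}{\left(-141 + d{\left(3 \right)} \left(2 q + 7\right)\right) + 26674} = \frac{1}{\left(-141 + 4 \left(2 \cdot \frac{92}{9} + 7\right)\right) + 26674} = \frac{1}{\left(-141 + 4 \left(\frac{184}{9} + 7\right)\right) + 26674} = \frac{1}{\left(-141 + 4 \cdot \frac{247}{9}\right) + 26674} = \frac{1}{\left(-141 + \frac{988}{9}\right) + 26674} = \frac{1}{- \frac{281}{9} + 26674} = \frac{1}{\frac{239785}{9}} = \frac{9}{239785}$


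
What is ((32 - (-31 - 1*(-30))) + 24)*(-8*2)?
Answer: -912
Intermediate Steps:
((32 - (-31 - 1*(-30))) + 24)*(-8*2) = ((32 - (-31 + 30)) + 24)*(-16) = ((32 - 1*(-1)) + 24)*(-16) = ((32 + 1) + 24)*(-16) = (33 + 24)*(-16) = 57*(-16) = -912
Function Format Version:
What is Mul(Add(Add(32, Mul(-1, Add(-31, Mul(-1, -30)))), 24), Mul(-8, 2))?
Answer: -912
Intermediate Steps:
Mul(Add(Add(32, Mul(-1, Add(-31, Mul(-1, -30)))), 24), Mul(-8, 2)) = Mul(Add(Add(32, Mul(-1, Add(-31, 30))), 24), -16) = Mul(Add(Add(32, Mul(-1, -1)), 24), -16) = Mul(Add(Add(32, 1), 24), -16) = Mul(Add(33, 24), -16) = Mul(57, -16) = -912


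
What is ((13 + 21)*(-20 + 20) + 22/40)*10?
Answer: 11/2 ≈ 5.5000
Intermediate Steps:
((13 + 21)*(-20 + 20) + 22/40)*10 = (34*0 + 22*(1/40))*10 = (0 + 11/20)*10 = (11/20)*10 = 11/2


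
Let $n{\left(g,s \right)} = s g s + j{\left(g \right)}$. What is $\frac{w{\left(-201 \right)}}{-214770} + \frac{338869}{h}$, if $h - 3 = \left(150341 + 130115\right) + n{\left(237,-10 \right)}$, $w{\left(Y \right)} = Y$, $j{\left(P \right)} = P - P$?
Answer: $\frac{24280010363}{21774742810} \approx 1.1151$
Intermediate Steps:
$j{\left(P \right)} = 0$
$n{\left(g,s \right)} = g s^{2}$ ($n{\left(g,s \right)} = s g s + 0 = g s s + 0 = g s^{2} + 0 = g s^{2}$)
$h = 304159$ ($h = 3 + \left(\left(150341 + 130115\right) + 237 \left(-10\right)^{2}\right) = 3 + \left(280456 + 237 \cdot 100\right) = 3 + \left(280456 + 23700\right) = 3 + 304156 = 304159$)
$\frac{w{\left(-201 \right)}}{-214770} + \frac{338869}{h} = - \frac{201}{-214770} + \frac{338869}{304159} = \left(-201\right) \left(- \frac{1}{214770}\right) + 338869 \cdot \frac{1}{304159} = \frac{67}{71590} + \frac{338869}{304159} = \frac{24280010363}{21774742810}$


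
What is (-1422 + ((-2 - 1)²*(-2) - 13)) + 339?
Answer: -1114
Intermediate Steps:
(-1422 + ((-2 - 1)²*(-2) - 13)) + 339 = (-1422 + ((-3)²*(-2) - 13)) + 339 = (-1422 + (9*(-2) - 13)) + 339 = (-1422 + (-18 - 13)) + 339 = (-1422 - 31) + 339 = -1453 + 339 = -1114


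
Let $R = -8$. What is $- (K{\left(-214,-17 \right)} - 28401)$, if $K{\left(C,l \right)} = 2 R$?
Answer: $28417$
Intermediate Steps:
$K{\left(C,l \right)} = -16$ ($K{\left(C,l \right)} = 2 \left(-8\right) = -16$)
$- (K{\left(-214,-17 \right)} - 28401) = - (-16 - 28401) = \left(-1\right) \left(-28417\right) = 28417$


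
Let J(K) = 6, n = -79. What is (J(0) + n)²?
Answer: 5329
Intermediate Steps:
(J(0) + n)² = (6 - 79)² = (-73)² = 5329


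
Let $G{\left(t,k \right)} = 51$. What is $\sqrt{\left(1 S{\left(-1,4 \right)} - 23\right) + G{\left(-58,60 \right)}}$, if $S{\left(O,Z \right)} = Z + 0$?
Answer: $4 \sqrt{2} \approx 5.6569$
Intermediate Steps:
$S{\left(O,Z \right)} = Z$
$\sqrt{\left(1 S{\left(-1,4 \right)} - 23\right) + G{\left(-58,60 \right)}} = \sqrt{\left(1 \cdot 4 - 23\right) + 51} = \sqrt{\left(4 - 23\right) + 51} = \sqrt{-19 + 51} = \sqrt{32} = 4 \sqrt{2}$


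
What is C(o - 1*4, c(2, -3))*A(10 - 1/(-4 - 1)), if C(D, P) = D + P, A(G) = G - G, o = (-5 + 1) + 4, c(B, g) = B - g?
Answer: 0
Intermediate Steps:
o = 0 (o = -4 + 4 = 0)
A(G) = 0
C(o - 1*4, c(2, -3))*A(10 - 1/(-4 - 1)) = ((0 - 1*4) + (2 - 1*(-3)))*0 = ((0 - 4) + (2 + 3))*0 = (-4 + 5)*0 = 1*0 = 0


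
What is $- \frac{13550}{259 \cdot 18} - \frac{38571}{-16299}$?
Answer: $- \frac{2279636}{4221441} \approx -0.54001$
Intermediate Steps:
$- \frac{13550}{259 \cdot 18} - \frac{38571}{-16299} = - \frac{13550}{4662} - - \frac{12857}{5433} = \left(-13550\right) \frac{1}{4662} + \frac{12857}{5433} = - \frac{6775}{2331} + \frac{12857}{5433} = - \frac{2279636}{4221441}$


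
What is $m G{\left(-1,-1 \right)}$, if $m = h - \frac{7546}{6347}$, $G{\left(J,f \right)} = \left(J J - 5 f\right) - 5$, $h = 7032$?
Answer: $\frac{4056778}{577} \approx 7030.8$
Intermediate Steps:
$G{\left(J,f \right)} = -5 + J^{2} - 5 f$ ($G{\left(J,f \right)} = \left(J^{2} - 5 f\right) - 5 = -5 + J^{2} - 5 f$)
$m = \frac{4056778}{577}$ ($m = 7032 - \frac{7546}{6347} = 7032 - \frac{686}{577} = \frac{4056778}{577} \approx 7030.8$)
$m G{\left(-1,-1 \right)} = \frac{4056778 \left(-5 + \left(-1\right)^{2} - -5\right)}{577} = \frac{4056778 \left(-5 + 1 + 5\right)}{577} = \frac{4056778}{577} \cdot 1 = \frac{4056778}{577}$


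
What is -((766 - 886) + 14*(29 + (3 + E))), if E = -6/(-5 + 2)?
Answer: -356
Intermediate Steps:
E = 2 (E = -6/(-3) = -6*(-⅓) = 2)
-((766 - 886) + 14*(29 + (3 + E))) = -((766 - 886) + 14*(29 + (3 + 2))) = -(-120 + 14*(29 + 5)) = -(-120 + 14*34) = -(-120 + 476) = -1*356 = -356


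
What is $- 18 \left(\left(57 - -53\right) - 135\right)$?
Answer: $450$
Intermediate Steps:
$- 18 \left(\left(57 - -53\right) - 135\right) = - 18 \left(\left(57 + 53\right) - 135\right) = - 18 \left(110 - 135\right) = \left(-18\right) \left(-25\right) = 450$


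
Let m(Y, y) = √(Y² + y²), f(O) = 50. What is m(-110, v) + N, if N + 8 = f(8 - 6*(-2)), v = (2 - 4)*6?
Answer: 42 + 2*√3061 ≈ 152.65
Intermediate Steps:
v = -12 (v = -2*6 = -12)
N = 42 (N = -8 + 50 = 42)
m(-110, v) + N = √((-110)² + (-12)²) + 42 = √(12100 + 144) + 42 = √12244 + 42 = 2*√3061 + 42 = 42 + 2*√3061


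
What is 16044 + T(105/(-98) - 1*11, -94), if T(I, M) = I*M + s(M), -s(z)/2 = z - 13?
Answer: 121749/7 ≈ 17393.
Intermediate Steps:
s(z) = 26 - 2*z (s(z) = -2*(z - 13) = -2*(-13 + z) = 26 - 2*z)
T(I, M) = 26 - 2*M + I*M (T(I, M) = I*M + (26 - 2*M) = 26 - 2*M + I*M)
16044 + T(105/(-98) - 1*11, -94) = 16044 + (26 - 2*(-94) + (105/(-98) - 1*11)*(-94)) = 16044 + (26 + 188 + (105*(-1/98) - 11)*(-94)) = 16044 + (26 + 188 + (-15/14 - 11)*(-94)) = 16044 + (26 + 188 - 169/14*(-94)) = 16044 + (26 + 188 + 7943/7) = 16044 + 9441/7 = 121749/7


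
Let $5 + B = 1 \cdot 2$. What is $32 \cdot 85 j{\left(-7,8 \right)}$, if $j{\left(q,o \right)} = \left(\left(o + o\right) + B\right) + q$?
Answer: $16320$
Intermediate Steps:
$B = -3$ ($B = -5 + 1 \cdot 2 = -5 + 2 = -3$)
$j{\left(q,o \right)} = -3 + q + 2 o$ ($j{\left(q,o \right)} = \left(\left(o + o\right) - 3\right) + q = \left(2 o - 3\right) + q = \left(-3 + 2 o\right) + q = -3 + q + 2 o$)
$32 \cdot 85 j{\left(-7,8 \right)} = 32 \cdot 85 \left(-3 - 7 + 2 \cdot 8\right) = 2720 \left(-3 - 7 + 16\right) = 2720 \cdot 6 = 16320$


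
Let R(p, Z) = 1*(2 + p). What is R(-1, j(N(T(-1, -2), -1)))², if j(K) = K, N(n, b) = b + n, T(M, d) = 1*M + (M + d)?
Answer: 1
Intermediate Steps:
T(M, d) = d + 2*M (T(M, d) = M + (M + d) = d + 2*M)
R(p, Z) = 2 + p
R(-1, j(N(T(-1, -2), -1)))² = (2 - 1)² = 1² = 1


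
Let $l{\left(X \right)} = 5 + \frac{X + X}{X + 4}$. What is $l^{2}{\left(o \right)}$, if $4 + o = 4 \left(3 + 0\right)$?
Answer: $\frac{361}{9} \approx 40.111$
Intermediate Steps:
$o = 8$ ($o = -4 + 4 \left(3 + 0\right) = -4 + 4 \cdot 3 = -4 + 12 = 8$)
$l{\left(X \right)} = 5 + \frac{2 X}{4 + X}$
$l^{2}{\left(o \right)} = \left(\frac{20 + 7 \cdot 8}{4 + 8}\right)^{2} = \left(\frac{20 + 56}{12}\right)^{2} = \left(\frac{1}{12} \cdot 76\right)^{2} = \left(\frac{19}{3}\right)^{2} = \frac{361}{9}$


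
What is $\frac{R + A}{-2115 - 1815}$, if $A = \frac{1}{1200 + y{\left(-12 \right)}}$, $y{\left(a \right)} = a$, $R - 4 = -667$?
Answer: $\frac{787643}{4668840} \approx 0.1687$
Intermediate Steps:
$R = -663$ ($R = 4 - 667 = -663$)
$A = \frac{1}{1188}$ ($A = \frac{1}{1200 - 12} = \frac{1}{1188} \approx 0.00084175$)
$\frac{R + A}{-2115 - 1815} = \frac{-663 + \frac{1}{1188}}{-2115 - 1815} = - \frac{787643}{1188 \left(-3930\right)} = \left(- \frac{787643}{1188}\right) \left(- \frac{1}{3930}\right) = \frac{787643}{4668840}$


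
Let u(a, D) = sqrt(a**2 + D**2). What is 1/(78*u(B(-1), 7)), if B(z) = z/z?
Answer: sqrt(2)/780 ≈ 0.0018131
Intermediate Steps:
B(z) = 1
u(a, D) = sqrt(D**2 + a**2)
1/(78*u(B(-1), 7)) = 1/(78*sqrt(7**2 + 1**2)) = 1/(78*sqrt(49 + 1)) = 1/(78*sqrt(50)) = 1/(78*(5*sqrt(2))) = 1/(390*sqrt(2)) = sqrt(2)/780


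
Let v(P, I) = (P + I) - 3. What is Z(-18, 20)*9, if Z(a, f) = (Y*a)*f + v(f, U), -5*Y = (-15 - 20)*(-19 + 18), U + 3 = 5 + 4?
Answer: 22887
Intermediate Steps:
U = 6 (U = -3 + (5 + 4) = -3 + 9 = 6)
v(P, I) = -3 + I + P (v(P, I) = (I + P) - 3 = -3 + I + P)
Y = -7 (Y = -(-15 - 20)*(-19 + 18)/5 = -(-7)*(-1) = -⅕*35 = -7)
Z(a, f) = 3 + f - 7*a*f (Z(a, f) = (-7*a)*f + (-3 + 6 + f) = -7*a*f + (3 + f) = 3 + f - 7*a*f)
Z(-18, 20)*9 = (3 + 20 - 7*(-18)*20)*9 = (3 + 20 + 2520)*9 = 2543*9 = 22887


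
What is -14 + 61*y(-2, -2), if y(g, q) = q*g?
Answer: 230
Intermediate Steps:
y(g, q) = g*q
-14 + 61*y(-2, -2) = -14 + 61*(-2*(-2)) = -14 + 61*4 = -14 + 244 = 230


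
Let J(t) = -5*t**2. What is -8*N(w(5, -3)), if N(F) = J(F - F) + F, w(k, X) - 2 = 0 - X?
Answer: -40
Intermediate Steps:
w(k, X) = 2 - X (w(k, X) = 2 + (0 - X) = 2 - X)
N(F) = F (N(F) = -5*(F - F)**2 + F = -5*0**2 + F = -5*0 + F = 0 + F = F)
-8*N(w(5, -3)) = -8*(2 - 1*(-3)) = -8*(2 + 3) = -8*5 = -40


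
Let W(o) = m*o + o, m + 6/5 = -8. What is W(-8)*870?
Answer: 57072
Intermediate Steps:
m = -46/5 (m = -6/5 - 8 = -46/5 ≈ -9.2000)
W(o) = -41*o/5 (W(o) = -46*o/5 + o = -41*o/5)
W(-8)*870 = -41/5*(-8)*870 = (328/5)*870 = 57072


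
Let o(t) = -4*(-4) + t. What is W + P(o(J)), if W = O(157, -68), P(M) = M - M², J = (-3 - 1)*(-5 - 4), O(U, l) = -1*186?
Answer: -2838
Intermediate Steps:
O(U, l) = -186
J = 36 (J = -4*(-9) = 36)
o(t) = 16 + t
W = -186
W + P(o(J)) = -186 + (16 + 36)*(1 - (16 + 36)) = -186 + 52*(1 - 1*52) = -186 + 52*(1 - 52) = -186 + 52*(-51) = -186 - 2652 = -2838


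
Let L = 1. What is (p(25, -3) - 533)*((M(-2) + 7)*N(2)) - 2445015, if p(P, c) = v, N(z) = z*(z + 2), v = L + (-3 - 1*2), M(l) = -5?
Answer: -2453607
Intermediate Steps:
v = -4 (v = 1 + (-3 - 1*2) = 1 + (-3 - 2) = 1 - 5 = -4)
N(z) = z*(2 + z)
p(P, c) = -4
(p(25, -3) - 533)*((M(-2) + 7)*N(2)) - 2445015 = (-4 - 533)*((-5 + 7)*(2*(2 + 2))) - 2445015 = -1074*2*4 - 2445015 = -1074*8 - 2445015 = -537*16 - 2445015 = -8592 - 2445015 = -2453607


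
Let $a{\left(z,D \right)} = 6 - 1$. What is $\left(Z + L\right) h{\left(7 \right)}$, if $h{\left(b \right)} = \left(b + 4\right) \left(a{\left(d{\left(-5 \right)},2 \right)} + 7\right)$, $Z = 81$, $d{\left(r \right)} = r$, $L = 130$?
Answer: $27852$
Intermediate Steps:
$a{\left(z,D \right)} = 5$ ($a{\left(z,D \right)} = 6 - 1 = 5$)
$h{\left(b \right)} = 48 + 12 b$ ($h{\left(b \right)} = \left(b + 4\right) \left(5 + 7\right) = \left(4 + b\right) 12 = 48 + 12 b$)
$\left(Z + L\right) h{\left(7 \right)} = \left(81 + 130\right) \left(48 + 12 \cdot 7\right) = 211 \left(48 + 84\right) = 211 \cdot 132 = 27852$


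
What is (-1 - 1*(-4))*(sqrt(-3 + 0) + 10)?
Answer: 30 + 3*I*sqrt(3) ≈ 30.0 + 5.1962*I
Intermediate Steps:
(-1 - 1*(-4))*(sqrt(-3 + 0) + 10) = (-1 + 4)*(sqrt(-3) + 10) = 3*(I*sqrt(3) + 10) = 3*(10 + I*sqrt(3)) = 30 + 3*I*sqrt(3)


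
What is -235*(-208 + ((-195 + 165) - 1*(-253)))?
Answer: -3525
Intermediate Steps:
-235*(-208 + ((-195 + 165) - 1*(-253))) = -235*(-208 + (-30 + 253)) = -235*(-208 + 223) = -235*15 = -3525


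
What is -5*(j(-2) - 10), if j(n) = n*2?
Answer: 70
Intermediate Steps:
j(n) = 2*n
-5*(j(-2) - 10) = -5*(2*(-2) - 10) = -5*(-4 - 10) = -5*(-14) = 70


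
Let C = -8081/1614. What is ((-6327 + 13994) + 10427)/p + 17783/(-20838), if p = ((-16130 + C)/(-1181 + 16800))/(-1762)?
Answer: 16747626507686091941/542661133038 ≈ 3.0862e+7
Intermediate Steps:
C = -8081/1614 (C = -8081*1/1614 = -8081/1614 ≈ -5.0068)
p = 26041901/44418374292 (p = ((-16130 - 8081/1614)/(-1181 + 16800))/(-1762) = -26041901/1614/15619*(-1/1762) = -26041901/1614*1/15619*(-1/1762) = -26041901/25209066*(-1/1762) = 26041901/44418374292 ≈ 0.00058629)
((-6327 + 13994) + 10427)/p + 17783/(-20838) = ((-6327 + 13994) + 10427)/(26041901/44418374292) + 17783/(-20838) = (7667 + 10427)*(44418374292/26041901) + 17783*(-1/20838) = 18094*(44418374292/26041901) - 17783/20838 = 803706064439448/26041901 - 17783/20838 = 16747626507686091941/542661133038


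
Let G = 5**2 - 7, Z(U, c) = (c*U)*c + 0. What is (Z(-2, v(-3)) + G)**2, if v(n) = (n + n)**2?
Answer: 6625476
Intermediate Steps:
v(n) = 4*n**2 (v(n) = (2*n)**2 = 4*n**2)
Z(U, c) = U*c**2 (Z(U, c) = (U*c)*c + 0 = U*c**2 + 0 = U*c**2)
G = 18 (G = 25 - 7 = 18)
(Z(-2, v(-3)) + G)**2 = (-2*(4*(-3)**2)**2 + 18)**2 = (-2*(4*9)**2 + 18)**2 = (-2*36**2 + 18)**2 = (-2*1296 + 18)**2 = (-2592 + 18)**2 = (-2574)**2 = 6625476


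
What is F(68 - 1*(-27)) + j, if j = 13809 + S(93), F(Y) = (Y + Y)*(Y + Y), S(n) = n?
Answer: 50002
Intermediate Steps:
F(Y) = 4*Y² (F(Y) = (2*Y)*(2*Y) = 4*Y²)
j = 13902 (j = 13809 + 93 = 13902)
F(68 - 1*(-27)) + j = 4*(68 - 1*(-27))² + 13902 = 4*(68 + 27)² + 13902 = 4*95² + 13902 = 4*9025 + 13902 = 36100 + 13902 = 50002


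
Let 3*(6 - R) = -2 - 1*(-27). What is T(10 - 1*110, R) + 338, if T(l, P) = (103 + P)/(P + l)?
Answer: 103464/307 ≈ 337.02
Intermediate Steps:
R = -7/3 (R = 6 - (-2 - 1*(-27))/3 = 6 - (-2 + 27)/3 = 6 - 1/3*25 = 6 - 25/3 = -7/3 ≈ -2.3333)
T(l, P) = (103 + P)/(P + l)
T(10 - 1*110, R) + 338 = (103 - 7/3)/(-7/3 + (10 - 1*110)) + 338 = (302/3)/(-7/3 + (10 - 110)) + 338 = (302/3)/(-7/3 - 100) + 338 = (302/3)/(-307/3) + 338 = -3/307*302/3 + 338 = -302/307 + 338 = 103464/307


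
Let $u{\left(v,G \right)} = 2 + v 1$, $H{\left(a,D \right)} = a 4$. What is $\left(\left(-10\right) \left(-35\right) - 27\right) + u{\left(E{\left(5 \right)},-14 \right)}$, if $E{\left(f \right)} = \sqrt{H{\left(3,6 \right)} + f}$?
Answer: $325 + \sqrt{17} \approx 329.12$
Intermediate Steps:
$H{\left(a,D \right)} = 4 a$
$E{\left(f \right)} = \sqrt{12 + f}$ ($E{\left(f \right)} = \sqrt{4 \cdot 3 + f} = \sqrt{12 + f}$)
$u{\left(v,G \right)} = 2 + v$
$\left(\left(-10\right) \left(-35\right) - 27\right) + u{\left(E{\left(5 \right)},-14 \right)} = \left(\left(-10\right) \left(-35\right) - 27\right) + \left(2 + \sqrt{12 + 5}\right) = \left(350 - 27\right) + \left(2 + \sqrt{17}\right) = 323 + \left(2 + \sqrt{17}\right) = 325 + \sqrt{17}$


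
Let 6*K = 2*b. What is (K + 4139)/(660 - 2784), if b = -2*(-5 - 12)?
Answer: -12451/6372 ≈ -1.9540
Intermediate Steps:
b = 34 (b = -2*(-17) = 34)
K = 34/3 (K = (2*34)/6 = (⅙)*68 = 34/3 ≈ 11.333)
(K + 4139)/(660 - 2784) = (34/3 + 4139)/(660 - 2784) = (12451/3)/(-2124) = (12451/3)*(-1/2124) = -12451/6372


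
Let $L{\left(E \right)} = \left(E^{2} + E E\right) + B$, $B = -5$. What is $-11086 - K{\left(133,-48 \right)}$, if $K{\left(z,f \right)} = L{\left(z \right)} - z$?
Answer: $-46326$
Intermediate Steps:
$L{\left(E \right)} = -5 + 2 E^{2}$ ($L{\left(E \right)} = \left(E^{2} + E E\right) - 5 = \left(E^{2} + E^{2}\right) - 5 = 2 E^{2} - 5 = -5 + 2 E^{2}$)
$K{\left(z,f \right)} = -5 - z + 2 z^{2}$ ($K{\left(z,f \right)} = \left(-5 + 2 z^{2}\right) - z = -5 - z + 2 z^{2}$)
$-11086 - K{\left(133,-48 \right)} = -11086 - \left(-5 - 133 + 2 \cdot 133^{2}\right) = -11086 - \left(-5 - 133 + 2 \cdot 17689\right) = -11086 - \left(-5 - 133 + 35378\right) = -11086 - 35240 = -46326$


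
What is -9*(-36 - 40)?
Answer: 684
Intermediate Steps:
-9*(-36 - 40) = -9*(-76) = 684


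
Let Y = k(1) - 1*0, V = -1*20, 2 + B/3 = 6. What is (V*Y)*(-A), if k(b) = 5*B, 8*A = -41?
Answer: -6150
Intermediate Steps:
A = -41/8 (A = (⅛)*(-41) = -41/8 ≈ -5.1250)
B = 12 (B = -6 + 3*6 = -6 + 18 = 12)
V = -20
k(b) = 60 (k(b) = 5*12 = 60)
Y = 60 (Y = 60 - 1*0 = 60 + 0 = 60)
(V*Y)*(-A) = (-20*60)*(-1*(-41/8)) = -1200*41/8 = -6150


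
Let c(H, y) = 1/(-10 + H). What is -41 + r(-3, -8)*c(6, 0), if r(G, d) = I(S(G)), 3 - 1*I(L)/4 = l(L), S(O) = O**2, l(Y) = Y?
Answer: -35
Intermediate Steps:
I(L) = 12 - 4*L
r(G, d) = 12 - 4*G**2
-41 + r(-3, -8)*c(6, 0) = -41 + (12 - 4*(-3)**2)/(-10 + 6) = -41 + (12 - 4*9)/(-4) = -41 + (12 - 36)*(-1/4) = -41 - 24*(-1/4) = -41 + 6 = -35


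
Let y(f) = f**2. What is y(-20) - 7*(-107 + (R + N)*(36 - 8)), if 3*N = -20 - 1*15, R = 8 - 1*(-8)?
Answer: 899/3 ≈ 299.67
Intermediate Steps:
R = 16 (R = 8 + 8 = 16)
N = -35/3 (N = (-20 - 1*15)/3 = (-20 - 15)/3 = (1/3)*(-35) = -35/3 ≈ -11.667)
y(-20) - 7*(-107 + (R + N)*(36 - 8)) = (-20)**2 - 7*(-107 + (16 - 35/3)*(36 - 8)) = 400 - 7*(-107 + (13/3)*28) = 400 - 7*(-107 + 364/3) = 400 - 7*43/3 = 400 - 301/3 = 899/3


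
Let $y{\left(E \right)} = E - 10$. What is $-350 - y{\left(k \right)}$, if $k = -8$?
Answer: $-332$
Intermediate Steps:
$y{\left(E \right)} = -10 + E$
$-350 - y{\left(k \right)} = -350 - \left(-10 - 8\right) = -350 - -18 = -350 + 18 = -332$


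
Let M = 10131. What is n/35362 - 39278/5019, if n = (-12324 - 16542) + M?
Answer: -1482979601/177481878 ≈ -8.3557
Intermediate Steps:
n = -18735 (n = (-12324 - 16542) + 10131 = -28866 + 10131 = -18735)
n/35362 - 39278/5019 = -18735/35362 - 39278/5019 = -1482979601/177481878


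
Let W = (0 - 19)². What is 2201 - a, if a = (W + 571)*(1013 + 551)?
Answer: -1455447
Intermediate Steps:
W = 361 (W = (-19)² = 361)
a = 1457648 (a = (361 + 571)*(1013 + 551) = 932*1564 = 1457648)
2201 - a = 2201 - 1*1457648 = 2201 - 1457648 = -1455447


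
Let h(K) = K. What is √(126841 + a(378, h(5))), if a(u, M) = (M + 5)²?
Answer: √126941 ≈ 356.29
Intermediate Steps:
a(u, M) = (5 + M)²
√(126841 + a(378, h(5))) = √(126841 + (5 + 5)²) = √(126841 + 10²) = √(126841 + 100) = √126941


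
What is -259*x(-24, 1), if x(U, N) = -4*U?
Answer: -24864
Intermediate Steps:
-259*x(-24, 1) = -(-1036)*(-24) = -259*96 = -24864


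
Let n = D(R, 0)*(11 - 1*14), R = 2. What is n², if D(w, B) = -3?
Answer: 81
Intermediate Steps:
n = 9 (n = -3*(11 - 1*14) = -3*(11 - 14) = -3*(-3) = 9)
n² = 9² = 81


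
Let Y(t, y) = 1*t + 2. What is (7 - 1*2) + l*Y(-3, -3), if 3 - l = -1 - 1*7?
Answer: -6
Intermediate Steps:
l = 11 (l = 3 - (-1 - 1*7) = 3 - (-1 - 7) = 3 - 1*(-8) = 3 + 8 = 11)
Y(t, y) = 2 + t (Y(t, y) = t + 2 = 2 + t)
(7 - 1*2) + l*Y(-3, -3) = (7 - 1*2) + 11*(2 - 3) = (7 - 2) + 11*(-1) = 5 - 11 = -6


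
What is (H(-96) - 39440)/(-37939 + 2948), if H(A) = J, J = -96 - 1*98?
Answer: 39634/34991 ≈ 1.1327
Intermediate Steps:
J = -194 (J = -96 - 98 = -194)
H(A) = -194
(H(-96) - 39440)/(-37939 + 2948) = (-194 - 39440)/(-37939 + 2948) = -39634/(-34991) = -39634*(-1/34991) = 39634/34991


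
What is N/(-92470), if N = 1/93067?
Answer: -1/8605905490 ≈ -1.1620e-10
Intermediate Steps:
N = 1/93067 ≈ 1.0745e-5
N/(-92470) = (1/93067)/(-92470) = (1/93067)*(-1/92470) = -1/8605905490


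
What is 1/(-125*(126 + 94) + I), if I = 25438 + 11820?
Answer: 1/9758 ≈ 0.00010248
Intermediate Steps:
I = 37258
1/(-125*(126 + 94) + I) = 1/(-125*(126 + 94) + 37258) = 1/(-125*220 + 37258) = 1/(-27500 + 37258) = 1/9758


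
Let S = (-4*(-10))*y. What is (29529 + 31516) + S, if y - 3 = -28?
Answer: 60045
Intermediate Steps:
y = -25 (y = 3 - 28 = -25)
S = -1000 (S = -4*(-10)*(-25) = 40*(-25) = -1000)
(29529 + 31516) + S = (29529 + 31516) - 1000 = 61045 - 1000 = 60045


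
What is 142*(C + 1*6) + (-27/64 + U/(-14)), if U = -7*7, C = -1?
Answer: 45637/64 ≈ 713.08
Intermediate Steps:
U = -49
142*(C + 1*6) + (-27/64 + U/(-14)) = 142*(-1 + 1*6) + (-27/64 - 49/(-14)) = 142*(-1 + 6) + (-27*1/64 - 49*(-1/14)) = 142*5 + (-27/64 + 7/2) = 710 + 197/64 = 45637/64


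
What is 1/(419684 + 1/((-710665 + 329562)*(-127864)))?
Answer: 48729353992/20450930200778529 ≈ 2.3827e-6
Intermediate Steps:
1/(419684 + 1/((-710665 + 329562)*(-127864))) = 1/(419684 - 1/127864/(-381103)) = 1/(419684 - 1/381103*(-1/127864)) = 1/(419684 + 1/48729353992) = 1/(20450930200778529/48729353992) = 48729353992/20450930200778529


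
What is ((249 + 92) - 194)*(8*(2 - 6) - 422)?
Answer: -66738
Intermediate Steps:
((249 + 92) - 194)*(8*(2 - 6) - 422) = (341 - 194)*(8*(-4) - 422) = 147*(-32 - 422) = 147*(-454) = -66738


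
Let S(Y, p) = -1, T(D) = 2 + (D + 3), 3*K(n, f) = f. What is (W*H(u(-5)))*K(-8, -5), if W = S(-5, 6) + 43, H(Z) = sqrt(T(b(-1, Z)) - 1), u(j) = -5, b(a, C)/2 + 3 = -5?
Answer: -140*I*sqrt(3) ≈ -242.49*I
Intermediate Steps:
b(a, C) = -16 (b(a, C) = -6 + 2*(-5) = -6 - 10 = -16)
K(n, f) = f/3
T(D) = 5 + D (T(D) = 2 + (3 + D) = 5 + D)
H(Z) = 2*I*sqrt(3) (H(Z) = sqrt((5 - 16) - 1) = sqrt(-11 - 1) = sqrt(-12) = 2*I*sqrt(3))
W = 42 (W = -1 + 43 = 42)
(W*H(u(-5)))*K(-8, -5) = (42*(2*I*sqrt(3)))*((1/3)*(-5)) = (84*I*sqrt(3))*(-5/3) = -140*I*sqrt(3)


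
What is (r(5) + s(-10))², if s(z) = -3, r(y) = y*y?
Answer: 484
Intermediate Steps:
r(y) = y²
(r(5) + s(-10))² = (5² - 3)² = (25 - 3)² = 22² = 484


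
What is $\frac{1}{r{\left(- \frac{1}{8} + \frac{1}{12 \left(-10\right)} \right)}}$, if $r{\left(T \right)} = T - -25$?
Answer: $\frac{15}{373} \approx 0.040214$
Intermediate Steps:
$r{\left(T \right)} = 25 + T$ ($r{\left(T \right)} = T + 25 = 25 + T$)
$\frac{1}{r{\left(- \frac{1}{8} + \frac{1}{12 \left(-10\right)} \right)}} = \frac{1}{25 - \left(\frac{1}{8} - \frac{1}{12 \left(-10\right)}\right)} = \frac{1}{25 + \left(\left(-1\right) \frac{1}{8} + \frac{1}{12} \left(- \frac{1}{10}\right)\right)} = \frac{1}{25 - \frac{2}{15}} = \frac{1}{\frac{373}{15}} = \frac{15}{373}$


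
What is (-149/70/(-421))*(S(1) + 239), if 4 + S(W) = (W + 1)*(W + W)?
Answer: 35611/29470 ≈ 1.2084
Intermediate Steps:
S(W) = -4 + 2*W*(1 + W) (S(W) = -4 + (W + 1)*(W + W) = -4 + (1 + W)*(2*W) = -4 + 2*W*(1 + W))
(-149/70/(-421))*(S(1) + 239) = (-149/70/(-421))*((-4 + 2*1 + 2*1**2) + 239) = (-149*1/70*(-1/421))*((-4 + 2 + 2*1) + 239) = (-149/70*(-1/421))*((-4 + 2 + 2) + 239) = 149*(0 + 239)/29470 = (149/29470)*239 = 35611/29470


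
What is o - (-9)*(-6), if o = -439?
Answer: -493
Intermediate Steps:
o - (-9)*(-6) = -439 - (-9)*(-6) = -439 - 1*54 = -439 - 54 = -493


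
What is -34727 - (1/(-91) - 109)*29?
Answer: -2872477/91 ≈ -31566.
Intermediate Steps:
-34727 - (1/(-91) - 109)*29 = -34727 - (-1/91 - 109)*29 = -34727 - (-9920)*29/91 = -34727 - 1*(-287680/91) = -34727 + 287680/91 = -2872477/91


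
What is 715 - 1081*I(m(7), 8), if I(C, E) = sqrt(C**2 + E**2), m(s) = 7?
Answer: 715 - 1081*sqrt(113) ≈ -10776.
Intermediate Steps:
715 - 1081*I(m(7), 8) = 715 - 1081*sqrt(7**2 + 8**2) = 715 - 1081*sqrt(49 + 64) = 715 - 1081*sqrt(113)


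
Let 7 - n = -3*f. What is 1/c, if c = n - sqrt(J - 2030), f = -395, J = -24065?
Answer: I/(sqrt(26095) - 1178*I) ≈ -0.00083323 + 0.00011426*I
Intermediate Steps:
n = -1178 (n = 7 - (-3)*(-395) = 7 - 1*1185 = 7 - 1185 = -1178)
c = -1178 - I*sqrt(26095) (c = -1178 - sqrt(-24065 - 2030) = -1178 - sqrt(-26095) = -1178 - I*sqrt(26095) ≈ -1178.0 - 161.54*I)
1/c = 1/(-1178 - I*sqrt(26095))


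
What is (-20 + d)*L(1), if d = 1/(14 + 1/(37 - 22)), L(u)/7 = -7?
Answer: 206045/211 ≈ 976.52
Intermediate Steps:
L(u) = -49 (L(u) = 7*(-7) = -49)
d = 15/211 (d = 1/(14 + 1/15) = 1/(211/15) = 15/211 ≈ 0.071090)
(-20 + d)*L(1) = (-20 + 15/211)*(-49) = -4205/211*(-49) = 206045/211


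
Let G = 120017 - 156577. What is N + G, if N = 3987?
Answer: -32573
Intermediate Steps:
G = -36560
N + G = 3987 - 36560 = -32573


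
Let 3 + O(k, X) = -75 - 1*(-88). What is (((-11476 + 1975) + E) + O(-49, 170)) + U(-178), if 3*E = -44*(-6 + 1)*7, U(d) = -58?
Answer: -27107/3 ≈ -9035.7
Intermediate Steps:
O(k, X) = 10 (O(k, X) = -3 + (-75 - 1*(-88)) = -3 + (-75 + 88) = -3 + 13 = 10)
E = 1540/3 (E = (-44*(-6 + 1)*7)/3 = (-(-220)*7)/3 = (-44*(-35))/3 = (1/3)*1540 = 1540/3 ≈ 513.33)
(((-11476 + 1975) + E) + O(-49, 170)) + U(-178) = (((-11476 + 1975) + 1540/3) + 10) - 58 = ((-9501 + 1540/3) + 10) - 58 = (-26963/3 + 10) - 58 = -26933/3 - 58 = -27107/3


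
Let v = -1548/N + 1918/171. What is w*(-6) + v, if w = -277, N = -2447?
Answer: 700400348/418437 ≈ 1673.8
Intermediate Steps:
v = 4958054/418437 (v = -1548/(-2447) + 1918/171 = -1548*(-1/2447) + 1918*(1/171) = 1548/2447 + 1918/171 = 4958054/418437 ≈ 11.849)
w*(-6) + v = -277*(-6) + 4958054/418437 = 1662 + 4958054/418437 = 700400348/418437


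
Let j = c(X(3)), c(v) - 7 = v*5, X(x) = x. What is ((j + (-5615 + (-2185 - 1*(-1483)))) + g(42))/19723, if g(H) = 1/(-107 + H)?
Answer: -409176/1281995 ≈ -0.31917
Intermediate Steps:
c(v) = 7 + 5*v (c(v) = 7 + v*5 = 7 + 5*v)
j = 22 (j = 7 + 5*3 = 7 + 15 = 22)
((j + (-5615 + (-2185 - 1*(-1483)))) + g(42))/19723 = ((22 + (-5615 + (-2185 - 1*(-1483)))) + 1/(-107 + 42))/19723 = ((22 + (-5615 + (-2185 + 1483))) + 1/(-65))*(1/19723) = ((22 + (-5615 - 702)) - 1/65)*(1/19723) = ((22 - 6317) - 1/65)*(1/19723) = (-6295 - 1/65)*(1/19723) = -409176/65*1/19723 = -409176/1281995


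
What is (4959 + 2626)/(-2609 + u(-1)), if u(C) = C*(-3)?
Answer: -7585/2606 ≈ -2.9106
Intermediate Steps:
u(C) = -3*C
(4959 + 2626)/(-2609 + u(-1)) = (4959 + 2626)/(-2609 - 3*(-1)) = 7585/(-2609 + 3) = 7585/(-2606) = 7585*(-1/2606) = -7585/2606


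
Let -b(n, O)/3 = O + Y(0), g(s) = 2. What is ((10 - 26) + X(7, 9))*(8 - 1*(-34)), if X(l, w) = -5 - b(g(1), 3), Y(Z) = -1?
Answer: -630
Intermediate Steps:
b(n, O) = 3 - 3*O (b(n, O) = -3*(O - 1) = -3*(-1 + O) = 3 - 3*O)
X(l, w) = 1 (X(l, w) = -5 - (3 - 3*3) = -5 - (3 - 9) = -5 - 1*(-6) = -5 + 6 = 1)
((10 - 26) + X(7, 9))*(8 - 1*(-34)) = ((10 - 26) + 1)*(8 - 1*(-34)) = (-16 + 1)*(8 + 34) = -15*42 = -630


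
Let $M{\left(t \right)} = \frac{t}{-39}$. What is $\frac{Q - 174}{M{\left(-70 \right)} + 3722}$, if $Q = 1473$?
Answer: $\frac{50661}{145228} \approx 0.34884$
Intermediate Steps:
$M{\left(t \right)} = - \frac{t}{39}$ ($M{\left(t \right)} = t \left(- \frac{1}{39}\right) = - \frac{t}{39}$)
$\frac{Q - 174}{M{\left(-70 \right)} + 3722} = \frac{1473 - 174}{\left(- \frac{1}{39}\right) \left(-70\right) + 3722} = \frac{1299}{\frac{70}{39} + 3722} = \frac{1299}{\frac{145228}{39}} = 1299 \cdot \frac{39}{145228} = \frac{50661}{145228}$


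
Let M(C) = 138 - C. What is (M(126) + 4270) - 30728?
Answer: -26446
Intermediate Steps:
(M(126) + 4270) - 30728 = ((138 - 1*126) + 4270) - 30728 = ((138 - 126) + 4270) - 30728 = (12 + 4270) - 30728 = 4282 - 30728 = -26446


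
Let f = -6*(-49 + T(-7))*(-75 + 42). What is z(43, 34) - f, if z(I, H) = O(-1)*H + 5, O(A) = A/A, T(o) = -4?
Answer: 10533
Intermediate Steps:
O(A) = 1
z(I, H) = 5 + H (z(I, H) = 1*H + 5 = H + 5 = 5 + H)
f = -10494 (f = -6*(-49 - 4)*(-75 + 42) = -(-318)*(-33) = -6*1749 = -10494)
z(43, 34) - f = (5 + 34) - 1*(-10494) = 39 + 10494 = 10533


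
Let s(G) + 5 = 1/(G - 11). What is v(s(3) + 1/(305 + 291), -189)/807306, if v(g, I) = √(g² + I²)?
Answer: √50791978393/962308752 ≈ 0.00023420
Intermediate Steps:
s(G) = -5 + 1/(-11 + G) (s(G) = -5 + 1/(G - 11) = -5 + 1/(-11 + G))
v(g, I) = √(I² + g²)
v(s(3) + 1/(305 + 291), -189)/807306 = √((-189)² + ((56 - 5*3)/(-11 + 3) + 1/(305 + 291))²)/807306 = √(35721 + ((56 - 15)/(-8) + 1/596)²)*(1/807306) = √(35721 + (-⅛*41 + 1/596)²)*(1/807306) = √(35721 + (-41/8 + 1/596)²)*(1/807306) = √(35721 + (-6107/1192)²)*(1/807306) = √(35721 + 37295449/1420864)*(1/807306) = √(50791978393/1420864)*(1/807306) = (√50791978393/1192)*(1/807306) = √50791978393/962308752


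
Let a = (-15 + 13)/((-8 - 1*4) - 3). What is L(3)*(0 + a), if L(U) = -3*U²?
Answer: -18/5 ≈ -3.6000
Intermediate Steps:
a = 2/15 (a = -2/((-8 - 4) - 3) = -2/(-12 - 3) = -2/(-15) = -2*(-1/15) = 2/15 ≈ 0.13333)
L(3)*(0 + a) = (-3*3²)*(0 + 2/15) = -3*9*(2/15) = -27*2/15 = -18/5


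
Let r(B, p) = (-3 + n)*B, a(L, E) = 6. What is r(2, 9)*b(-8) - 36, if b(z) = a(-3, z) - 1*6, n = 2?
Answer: -36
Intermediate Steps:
b(z) = 0 (b(z) = 6 - 1*6 = 6 - 6 = 0)
r(B, p) = -B (r(B, p) = (-3 + 2)*B = -B)
r(2, 9)*b(-8) - 36 = -1*2*0 - 36 = -2*0 - 36 = 0 - 36 = -36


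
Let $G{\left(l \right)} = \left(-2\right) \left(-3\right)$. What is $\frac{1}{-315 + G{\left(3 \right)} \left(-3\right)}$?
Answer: $- \frac{1}{333} \approx -0.003003$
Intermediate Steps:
$G{\left(l \right)} = 6$
$\frac{1}{-315 + G{\left(3 \right)} \left(-3\right)} = \frac{1}{-315 + 6 \left(-3\right)} = \frac{1}{-315 - 18} = \frac{1}{-333} = - \frac{1}{333}$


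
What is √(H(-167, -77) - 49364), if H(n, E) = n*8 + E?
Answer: I*√50777 ≈ 225.34*I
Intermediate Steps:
H(n, E) = E + 8*n (H(n, E) = 8*n + E = E + 8*n)
√(H(-167, -77) - 49364) = √((-77 + 8*(-167)) - 49364) = √((-77 - 1336) - 49364) = √(-1413 - 49364) = √(-50777) = I*√50777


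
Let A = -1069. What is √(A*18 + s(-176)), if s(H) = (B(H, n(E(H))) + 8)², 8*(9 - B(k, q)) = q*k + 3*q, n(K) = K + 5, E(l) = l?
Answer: √865894321/8 ≈ 3678.3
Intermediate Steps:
n(K) = 5 + K
B(k, q) = 9 - 3*q/8 - k*q/8 (B(k, q) = 9 - (q*k + 3*q)/8 = 9 - (k*q + 3*q)/8 = 9 - (3*q + k*q)/8 = 9 + (-3*q/8 - k*q/8) = 9 - 3*q/8 - k*q/8)
s(H) = (121/8 - 3*H/8 - H*(5 + H)/8)² (s(H) = ((9 - 3*(5 + H)/8 - H*(5 + H)/8) + 8)² = ((9 + (-15/8 - 3*H/8) - H*(5 + H)/8) + 8)² = ((57/8 - 3*H/8 - H*(5 + H)/8) + 8)² = (121/8 - 3*H/8 - H*(5 + H)/8)²)
√(A*18 + s(-176)) = √(-1069*18 + (-121 + (-176)² + 8*(-176))²/64) = √(-19242 + (-121 + 30976 - 1408)²/64) = √(-19242 + (1/64)*29447²) = √(-19242 + (1/64)*867125809) = √(-19242 + 867125809/64) = √(865894321/64) = √865894321/8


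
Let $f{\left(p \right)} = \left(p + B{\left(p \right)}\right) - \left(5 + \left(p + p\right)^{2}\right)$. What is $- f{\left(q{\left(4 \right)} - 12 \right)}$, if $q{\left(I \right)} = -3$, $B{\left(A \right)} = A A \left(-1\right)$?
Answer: $1145$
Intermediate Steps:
$B{\left(A \right)} = - A^{2}$ ($B{\left(A \right)} = A^{2} \left(-1\right) = - A^{2}$)
$f{\left(p \right)} = -5 + p - 5 p^{2}$ ($f{\left(p \right)} = \left(p - p^{2}\right) - \left(5 + \left(p + p\right)^{2}\right) = \left(p - p^{2}\right) - \left(5 + \left(2 p\right)^{2}\right) = \left(p - p^{2}\right) - \left(5 + 4 p^{2}\right) = -5 + p - 5 p^{2}$)
$- f{\left(q{\left(4 \right)} - 12 \right)} = - (-5 - 15 - 5 \left(-3 - 12\right)^{2}) = - (-5 - 15 - 5 \left(-15\right)^{2}) = - (-5 - 15 - 1125) = \left(-1\right) \left(-1145\right) = 1145$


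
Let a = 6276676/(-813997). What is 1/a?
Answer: -813997/6276676 ≈ -0.12969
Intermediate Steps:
a = -6276676/813997 (a = 6276676*(-1/813997) = -6276676/813997 ≈ -7.7109)
1/a = 1/(-6276676/813997) = -813997/6276676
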